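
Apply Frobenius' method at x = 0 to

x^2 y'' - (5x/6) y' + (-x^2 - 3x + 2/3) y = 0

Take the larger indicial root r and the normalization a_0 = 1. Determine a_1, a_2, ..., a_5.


Write in Frobenius form y'' + (p(x)/x) y' + (q(x)/x^2) y = 0:
  p(x) = -5/6,  q(x) = -x^2 - 3x + 2/3.
Indicial equation: r(r-1) + (-5/6) r + (2/3) = 0 -> roots r_1 = 4/3, r_2 = 1/2.
Take r = r_1 = 4/3. Let y(x) = x^r sum_{n>=0} a_n x^n with a_0 = 1.
Substitute y = x^r sum a_n x^n and match x^{r+n}. The recurrence is
  D(n) a_n - 3 a_{n-1} - 1 a_{n-2} = 0,  where D(n) = (r+n)(r+n-1) + (-5/6)(r+n) + (2/3).
  a_n = [3 a_{n-1} + 1 a_{n-2}] / D(n).
Since the indicial polynomial factors as (r - r_1)(r - r_2), D(n) = (r_1 + n - r_1)(r_1 + n - r_2) = n(n + 5/6).
Evaluating step by step (a_0 = 1):
  n = 1: D(1) = 1(1 + 5/6) = 11/6; numerator = 3(1) = 3; a_1 = (3)/(11/6) = 18/11
  n = 2: D(2) = 2(2 + 5/6) = 17/3; numerator = 3(18/11) + 1(1) = 65/11; a_2 = (65/11)/(17/3) = 195/187
  n = 3: D(3) = 3(3 + 5/6) = 23/2; numerator = 3(195/187) + 1(18/11) = 81/17; a_3 = (81/17)/(23/2) = 162/391
  n = 4: D(4) = 4(4 + 5/6) = 58/3; numerator = 3(162/391) + 1(195/187) = 9831/4301; a_4 = (9831/4301)/(58/3) = 1017/8602
  n = 5: D(5) = 5(5 + 5/6) = 175/6; numerator = 3(1017/8602) + 1(162/391) = 6615/8602; a_5 = (6615/8602)/(175/6) = 567/21505

r = 4/3; a_0 = 1; a_1 = 18/11; a_2 = 195/187; a_3 = 162/391; a_4 = 1017/8602; a_5 = 567/21505


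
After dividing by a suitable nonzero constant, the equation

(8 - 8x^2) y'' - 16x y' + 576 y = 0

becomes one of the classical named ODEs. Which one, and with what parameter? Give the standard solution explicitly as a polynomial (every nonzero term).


All three coefficients share the factor 8; dividing through by 8 gives  (1 - x^2) y'' - 2x y' + 72 y = 0.
This matches the Legendre equation (1 - x^2) y'' - 2x y' + n(n+1) y = 0 (note the -2x y' term) with n(n+1) = 72, so n = 8; the polynomial solution is P_8(x).
With y = sum_k a_k x^k, matching x^k gives (k+2)(k+1) a_{k+2} = [k(k+1) - n(n+1)] a_k = (k - 8)(k + 9) a_k. The right side vanishes at k = 8, so the series with the parity of 8 terminates at degree 8.
Standard normalization (P_n(1) = 1): leading coefficient (2n)!/(2^n (n!)^2) = 20922789888000/(256*1625702400) = 6435/128, so a_8 = 6435/128. Work downward with a_k = (k+1)(k+2) a_{k+2} / ((k - 8)(k + 9)):
  a_6 = (7)(8)(6435/128) / ((6 - 8)(6 + 9)) = (45045/16)/(-30) = -3003/32
  a_4 = (5)(6)(-3003/32) / ((4 - 8)(4 + 9)) = (-45045/16)/(-52) = 3465/64
  a_2 = (3)(4)(3465/64) / ((2 - 8)(2 + 9)) = (10395/16)/(-66) = -315/32
  a_0 = (1)(2)(-315/32) / ((0 - 8)(0 + 9)) = (-315/16)/(-72) = 35/128
Hence P_8(x) = 6435 x^8/128 - 3003 x^6/32 + 3465 x^4/64 - 315 x^2/32 + 35/128.

P_8(x); series = 6435 x^8/128 - 3003 x^6/32 + 3465 x^4/64 - 315 x^2/32 + 35/128


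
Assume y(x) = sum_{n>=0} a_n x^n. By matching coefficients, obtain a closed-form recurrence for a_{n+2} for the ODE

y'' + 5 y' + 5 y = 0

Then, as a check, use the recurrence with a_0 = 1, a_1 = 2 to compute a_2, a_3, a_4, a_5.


Substitute y = sum_n a_n x^n.
y''(x) has coefficient (n+2)(n+1) a_{n+2} at x^n;
5 y'(x) has coefficient 5 (n+1) a_{n+1} at x^n;
5 y(x) has coefficient 5 a_n at x^n.
Matching x^n: (n+2)(n+1) a_{n+2} + 5 (n+1) a_{n+1} + 5 a_n = 0.
Thus a_{n+2} = [-5 (n+1) a_{n+1} - 5 a_n] / ((n+1)(n+2)).

Check with a_0 = 1, a_1 = 2 (apply the recurrence for n = 0, 1, 2, 3): a_0 = 1, a_1 = 2, a_2 = -15/2, a_3 = 65/6, a_4 = -125/12, a_5 = 185/24.

a_(n+2) = [-5 (n+1) a_(n+1) - 5 a_n] / ((n+1)(n+2)); check: a_0 = 1, a_1 = 2, a_2 = -15/2, a_3 = 65/6, a_4 = -125/12, a_5 = 185/24


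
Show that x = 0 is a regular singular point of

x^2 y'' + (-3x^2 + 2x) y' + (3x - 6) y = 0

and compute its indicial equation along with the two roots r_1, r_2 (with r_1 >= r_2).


Divide by x^2 to reach normal form y'' + P_1(x) y' + P_2(x) y = 0 with P_1(x) = -3 + 2/x and P_2(x) = 3/x - 6/x^2.
x = 0 is a singular point because the y'-coefficient -3 + 2/x has a pole at x = 0 and the y-coefficient 3/x - 6/x^2 has a pole at x = 0.
It is a regular singular point because x P_1(x) = p(x) = 2 - 3x and x^2 P_2(x) = q(x) = 3x - 6 are polynomials, hence analytic at x = 0.
p(0) = 2,  q(0) = -6.
Indicial equation: r(r-1) + p(0) r + q(0) = 0, i.e. r^2 + (p(0) - 1) r + q(0) = 0, i.e. r^2 + 1 r - 6 = 0.
Discriminant: (1)^2 - 4(-6) = 25, so r = (-1 ± 5)/2.
Solving: r_1 = 2, r_2 = -3.

indicial: r^2 + 1 r - 6 = 0; roots r_1 = 2, r_2 = -3


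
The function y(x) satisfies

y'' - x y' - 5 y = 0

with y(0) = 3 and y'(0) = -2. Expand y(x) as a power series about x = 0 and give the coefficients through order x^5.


Ansatz: y(x) = sum_{n>=0} a_n x^n, so y'(x) = sum_{n>=1} n a_n x^(n-1) and y''(x) = sum_{n>=2} n(n-1) a_n x^(n-2).
Substitute into P(x) y'' + Q(x) y' + R(x) y = 0 with P(x) = 1, Q(x) = -x, R(x) = -5, and match powers of x.
Initial conditions: a_0 = 3, a_1 = -2.
Setting the coefficient of each power of x to zero and solving order by order (substituting the coefficients already found):
  x^0: 2 a_2 - 5 a_0 = 0  ->  2 a_2 = 5 a_0 = 15  ->  a_2 = 15/2
  x^1: 6 a_3 - 6 a_1 = 0  ->  6 a_3 = 6 a_1 = -12  ->  a_3 = -2
  x^2: 12 a_4 - 7 a_2 = 0  ->  12 a_4 = 7 a_2 = 105/2  ->  a_4 = 35/8
  x^3: 20 a_5 - 8 a_3 = 0  ->  20 a_5 = 8 a_3 = -16  ->  a_5 = -4/5
Truncated series: y(x) = 3 - 2 x + (15/2) x^2 - 2 x^3 + (35/8) x^4 - (4/5) x^5 + O(x^6).

a_0 = 3; a_1 = -2; a_2 = 15/2; a_3 = -2; a_4 = 35/8; a_5 = -4/5


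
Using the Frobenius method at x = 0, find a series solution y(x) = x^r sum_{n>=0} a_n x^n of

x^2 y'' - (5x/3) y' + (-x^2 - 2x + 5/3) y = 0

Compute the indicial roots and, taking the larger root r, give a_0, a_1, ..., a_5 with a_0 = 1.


Write in Frobenius form y'' + (p(x)/x) y' + (q(x)/x^2) y = 0:
  p(x) = -5/3,  q(x) = -x^2 - 2x + 5/3.
Indicial equation: r(r-1) + (-5/3) r + (5/3) = 0 -> roots r_1 = 5/3, r_2 = 1.
Take r = r_1 = 5/3. Let y(x) = x^r sum_{n>=0} a_n x^n with a_0 = 1.
Substitute y = x^r sum a_n x^n and match x^{r+n}. The recurrence is
  D(n) a_n - 2 a_{n-1} - 1 a_{n-2} = 0,  where D(n) = (r+n)(r+n-1) + (-5/3)(r+n) + (5/3).
  a_n = [2 a_{n-1} + 1 a_{n-2}] / D(n).
Since the indicial polynomial factors as (r - r_1)(r - r_2), D(n) = (r_1 + n - r_1)(r_1 + n - r_2) = n(n + 2/3).
Evaluating step by step (a_0 = 1):
  n = 1: D(1) = 1(1 + 2/3) = 5/3; numerator = 2(1) = 2; a_1 = (2)/(5/3) = 6/5
  n = 2: D(2) = 2(2 + 2/3) = 16/3; numerator = 2(6/5) + 1(1) = 17/5; a_2 = (17/5)/(16/3) = 51/80
  n = 3: D(3) = 3(3 + 2/3) = 11; numerator = 2(51/80) + 1(6/5) = 99/40; a_3 = (99/40)/(11) = 9/40
  n = 4: D(4) = 4(4 + 2/3) = 56/3; numerator = 2(9/40) + 1(51/80) = 87/80; a_4 = (87/80)/(56/3) = 261/4480
  n = 5: D(5) = 5(5 + 2/3) = 85/3; numerator = 2(261/4480) + 1(9/40) = 153/448; a_5 = (153/448)/(85/3) = 27/2240

r = 5/3; a_0 = 1; a_1 = 6/5; a_2 = 51/80; a_3 = 9/40; a_4 = 261/4480; a_5 = 27/2240


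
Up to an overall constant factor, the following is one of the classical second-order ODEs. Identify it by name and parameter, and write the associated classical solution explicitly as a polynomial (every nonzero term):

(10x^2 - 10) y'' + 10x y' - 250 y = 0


All three coefficients share the factor -10; dividing through by -10 gives  (1 - x^2) y'' - x y' + 25 y = 0.
This matches the Chebyshev equation (1 - x^2) y'' - x y' + n^2 y = 0 (note the -x y' term, not -2x y') with n^2 = 25, so n = 5; the polynomial solution is T_5(x).
With y = sum_k a_k x^k, matching x^k gives (k+2)(k+1) a_{k+2} = (k^2 - n^2) a_k = (k - 5)(k + 5) a_k. The right side vanishes at k = 5, so the series with the parity of 5 terminates at degree 5.
Standard normalization: leading coefficient of T_n is 2^(n-1), so a_5 = 2^4 = 16. Work downward with a_k = (k+1)(k+2) a_{k+2} / ((k - 5)(k + 5)):
  a_3 = (4)(5)(16) / ((3 - 5)(3 + 5)) = 320/(-16) = -20
  a_1 = (2)(3)(-20) / ((1 - 5)(1 + 5)) = -120/(-24) = 5
Hence T_5(x) = 16 x^5 - 20 x^3 + 5 x.

T_5(x); series = 16 x^5 - 20 x^3 + 5 x


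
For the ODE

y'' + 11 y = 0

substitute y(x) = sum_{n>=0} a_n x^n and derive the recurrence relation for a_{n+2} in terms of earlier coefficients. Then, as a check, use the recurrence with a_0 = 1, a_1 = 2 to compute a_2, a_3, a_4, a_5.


Substitute y = sum_n a_n x^n into y'' + (const) y = 0.
y''(x) = sum_{n>=0} (n+2)(n+1) a_{n+2} x^n.
The ODE becomes sum_n [(n+2)(n+1) a_{n+2} + 11 a_n] x^n = 0.
Setting each coefficient to zero gives the recurrence:
  (n+2)(n+1) a_{n+2} + 11 a_n = 0,
  a_{n+2} = -11 / ((n+1)(n+2)) a_n.

Check with a_0 = 1, a_1 = 2 (apply the recurrence for n = 0, 1, 2, 3): a_0 = 1, a_1 = 2, a_2 = -11/2, a_3 = -11/3, a_4 = 121/24, a_5 = 121/60.

a_{n+2} = -11/((n+1)(n+2)) * a_n; check: a_0 = 1, a_1 = 2, a_2 = -11/2, a_3 = -11/3, a_4 = 121/24, a_5 = 121/60


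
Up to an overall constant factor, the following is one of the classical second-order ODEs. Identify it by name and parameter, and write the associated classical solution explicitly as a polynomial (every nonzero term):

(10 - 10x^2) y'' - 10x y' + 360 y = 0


All three coefficients share the factor 10; dividing through by 10 gives  (1 - x^2) y'' - x y' + 36 y = 0.
This matches the Chebyshev equation (1 - x^2) y'' - x y' + n^2 y = 0 (note the -x y' term, not -2x y') with n^2 = 36, so n = 6; the polynomial solution is T_6(x).
With y = sum_k a_k x^k, matching x^k gives (k+2)(k+1) a_{k+2} = (k^2 - n^2) a_k = (k - 6)(k + 6) a_k. The right side vanishes at k = 6, so the series with the parity of 6 terminates at degree 6.
Standard normalization: leading coefficient of T_n is 2^(n-1), so a_6 = 2^5 = 32. Work downward with a_k = (k+1)(k+2) a_{k+2} / ((k - 6)(k + 6)):
  a_4 = (5)(6)(32) / ((4 - 6)(4 + 6)) = 960/(-20) = -48
  a_2 = (3)(4)(-48) / ((2 - 6)(2 + 6)) = -576/(-32) = 18
  a_0 = (1)(2)(18) / ((0 - 6)(0 + 6)) = 36/(-36) = -1
Hence T_6(x) = 32 x^6 - 48 x^4 + 18 x^2 - 1.

T_6(x); series = 32 x^6 - 48 x^4 + 18 x^2 - 1


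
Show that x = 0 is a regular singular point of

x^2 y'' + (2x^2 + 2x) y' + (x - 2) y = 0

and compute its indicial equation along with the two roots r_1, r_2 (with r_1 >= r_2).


Divide by x^2 to reach normal form y'' + P_1(x) y' + P_2(x) y = 0 with P_1(x) = 2 + 2/x and P_2(x) = 1/x - 2/x^2.
x = 0 is a singular point because the y'-coefficient 2 + 2/x has a pole at x = 0 and the y-coefficient 1/x - 2/x^2 has a pole at x = 0.
It is a regular singular point because x P_1(x) = p(x) = 2x + 2 and x^2 P_2(x) = q(x) = x - 2 are polynomials, hence analytic at x = 0.
p(0) = 2,  q(0) = -2.
Indicial equation: r(r-1) + p(0) r + q(0) = 0, i.e. r^2 + (p(0) - 1) r + q(0) = 0, i.e. r^2 + 1 r - 2 = 0.
Discriminant: (1)^2 - 4(-2) = 9, so r = (-1 ± 3)/2.
Solving: r_1 = 1, r_2 = -2.

indicial: r^2 + 1 r - 2 = 0; roots r_1 = 1, r_2 = -2


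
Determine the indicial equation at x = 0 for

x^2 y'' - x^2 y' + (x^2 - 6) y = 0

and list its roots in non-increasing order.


Divide by x^2 to reach normal form y'' + P_1(x) y' + P_2(x) y = 0 with P_1(x) = -1 and P_2(x) = 1 - 6/x^2.
x = 0 is a singular point because the y-coefficient 1 - 6/x^2 has a pole at x = 0.
It is a regular singular point because x P_1(x) = p(x) = -x and x^2 P_2(x) = q(x) = x^2 - 6 are polynomials, hence analytic at x = 0.
p(0) = 0,  q(0) = -6.
Indicial equation: r(r-1) + p(0) r + q(0) = 0, i.e. r^2 + (p(0) - 1) r + q(0) = 0, i.e. r^2 - 1 r - 6 = 0.
Discriminant: (-1)^2 - 4(-6) = 25, so r = (1 ± 5)/2.
Solving: r_1 = 3, r_2 = -2.

indicial: r^2 - 1 r - 6 = 0; roots r_1 = 3, r_2 = -2


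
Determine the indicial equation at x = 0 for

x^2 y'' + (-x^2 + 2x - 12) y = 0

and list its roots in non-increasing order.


Divide by x^2 to reach normal form y'' + P_1(x) y' + P_2(x) y = 0 with P_1(x) = 0 and P_2(x) = -1 + 2/x - 12/x^2.
x = 0 is a singular point because the y-coefficient -1 + 2/x - 12/x^2 has a pole at x = 0.
It is a regular singular point because x P_1(x) = p(x) = 0 and x^2 P_2(x) = q(x) = -x^2 + 2x - 12 are polynomials, hence analytic at x = 0.
p(0) = 0,  q(0) = -12.
Indicial equation: r(r-1) + p(0) r + q(0) = 0, i.e. r^2 + (p(0) - 1) r + q(0) = 0, i.e. r^2 - 1 r - 12 = 0.
Discriminant: (-1)^2 - 4(-12) = 49, so r = (1 ± 7)/2.
Solving: r_1 = 4, r_2 = -3.

indicial: r^2 - 1 r - 12 = 0; roots r_1 = 4, r_2 = -3


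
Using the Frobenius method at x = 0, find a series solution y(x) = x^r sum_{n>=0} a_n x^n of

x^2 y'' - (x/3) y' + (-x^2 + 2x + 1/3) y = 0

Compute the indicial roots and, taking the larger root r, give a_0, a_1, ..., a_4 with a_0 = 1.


Write in Frobenius form y'' + (p(x)/x) y' + (q(x)/x^2) y = 0:
  p(x) = -1/3,  q(x) = -x^2 + 2x + 1/3.
Indicial equation: r(r-1) + (-1/3) r + (1/3) = 0 -> roots r_1 = 1, r_2 = 1/3.
Take r = r_1 = 1. Let y(x) = x^r sum_{n>=0} a_n x^n with a_0 = 1.
Substitute y = x^r sum a_n x^n and match x^{r+n}. The recurrence is
  D(n) a_n + 2 a_{n-1} - 1 a_{n-2} = 0,  where D(n) = (r+n)(r+n-1) + (-1/3)(r+n) + (1/3).
  a_n = [-2 a_{n-1} + 1 a_{n-2}] / D(n).
Since the indicial polynomial factors as (r - r_1)(r - r_2), D(n) = (r_1 + n - r_1)(r_1 + n - r_2) = n(n + 2/3).
Evaluating step by step (a_0 = 1):
  n = 1: D(1) = 1(1 + 2/3) = 5/3; numerator = -2(1) = -2; a_1 = (-2)/(5/3) = -6/5
  n = 2: D(2) = 2(2 + 2/3) = 16/3; numerator = -2(-6/5) + 1(1) = 17/5; a_2 = (17/5)/(16/3) = 51/80
  n = 3: D(3) = 3(3 + 2/3) = 11; numerator = -2(51/80) + 1(-6/5) = -99/40; a_3 = (-99/40)/(11) = -9/40
  n = 4: D(4) = 4(4 + 2/3) = 56/3; numerator = -2(-9/40) + 1(51/80) = 87/80; a_4 = (87/80)/(56/3) = 261/4480

r = 1; a_0 = 1; a_1 = -6/5; a_2 = 51/80; a_3 = -9/40; a_4 = 261/4480


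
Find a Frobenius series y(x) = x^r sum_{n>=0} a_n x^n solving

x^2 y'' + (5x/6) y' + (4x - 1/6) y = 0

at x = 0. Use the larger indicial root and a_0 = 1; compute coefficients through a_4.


Write in Frobenius form y'' + (p(x)/x) y' + (q(x)/x^2) y = 0:
  p(x) = 5/6,  q(x) = 4x - 1/6.
Indicial equation: r(r-1) + (5/6) r + (-1/6) = 0 -> roots r_1 = 1/2, r_2 = -1/3.
Take r = r_1 = 1/2. Let y(x) = x^r sum_{n>=0} a_n x^n with a_0 = 1.
Substitute y = x^r sum a_n x^n and match x^{r+n}. The recurrence is
  D(n) a_n + 4 a_{n-1} = 0,  where D(n) = (r+n)(r+n-1) + (5/6)(r+n) + (-1/6).
  a_n = -4 / D(n) * a_{n-1}.
Since the indicial polynomial factors as (r - r_1)(r - r_2), D(n) = (r_1 + n - r_1)(r_1 + n - r_2) = n(n + 5/6).
Evaluating step by step (a_0 = 1):
  n = 1: D(1) = 1(1 + 5/6) = 11/6; numerator = -4(1) = -4; a_1 = (-4)/(11/6) = -24/11
  n = 2: D(2) = 2(2 + 5/6) = 17/3; numerator = -4(-24/11) = 96/11; a_2 = (96/11)/(17/3) = 288/187
  n = 3: D(3) = 3(3 + 5/6) = 23/2; numerator = -4(288/187) = -1152/187; a_3 = (-1152/187)/(23/2) = -2304/4301
  n = 4: D(4) = 4(4 + 5/6) = 58/3; numerator = -4(-2304/4301) = 9216/4301; a_4 = (9216/4301)/(58/3) = 13824/124729

r = 1/2; a_0 = 1; a_1 = -24/11; a_2 = 288/187; a_3 = -2304/4301; a_4 = 13824/124729


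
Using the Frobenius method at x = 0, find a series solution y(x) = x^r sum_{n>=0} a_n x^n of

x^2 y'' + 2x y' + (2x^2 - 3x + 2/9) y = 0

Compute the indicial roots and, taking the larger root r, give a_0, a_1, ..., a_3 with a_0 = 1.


Write in Frobenius form y'' + (p(x)/x) y' + (q(x)/x^2) y = 0:
  p(x) = 2,  q(x) = 2x^2 - 3x + 2/9.
Indicial equation: r(r-1) + (2) r + (2/9) = 0 -> roots r_1 = -1/3, r_2 = -2/3.
Take r = r_1 = -1/3. Let y(x) = x^r sum_{n>=0} a_n x^n with a_0 = 1.
Substitute y = x^r sum a_n x^n and match x^{r+n}. The recurrence is
  D(n) a_n - 3 a_{n-1} + 2 a_{n-2} = 0,  where D(n) = (r+n)(r+n-1) + (2)(r+n) + (2/9).
  a_n = [3 a_{n-1} - 2 a_{n-2}] / D(n).
Since the indicial polynomial factors as (r - r_1)(r - r_2), D(n) = (r_1 + n - r_1)(r_1 + n - r_2) = n(n + 1/3).
Evaluating step by step (a_0 = 1):
  n = 1: D(1) = 1(1 + 1/3) = 4/3; numerator = 3(1) = 3; a_1 = (3)/(4/3) = 9/4
  n = 2: D(2) = 2(2 + 1/3) = 14/3; numerator = 3(9/4) - 2(1) = 19/4; a_2 = (19/4)/(14/3) = 57/56
  n = 3: D(3) = 3(3 + 1/3) = 10; numerator = 3(57/56) - 2(9/4) = -81/56; a_3 = (-81/56)/(10) = -81/560

r = -1/3; a_0 = 1; a_1 = 9/4; a_2 = 57/56; a_3 = -81/560


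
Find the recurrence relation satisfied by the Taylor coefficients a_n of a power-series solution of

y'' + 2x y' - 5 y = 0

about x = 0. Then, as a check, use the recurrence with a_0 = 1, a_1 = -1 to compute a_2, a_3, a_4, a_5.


Substitute y = sum_n a_n x^n.
y''(x) has coefficient (n+2)(n+1) a_{n+2} at x^n;
2 x y'(x) has coefficient 2 n a_n at x^n (shift);
-5 y(x) has coefficient -5 a_n at x^n.
Matching x^n: (n+2)(n+1) a_{n+2} + (2n - 5) a_n = 0.
Thus a_{n+2} = (-2n + 5) / ((n+1)(n+2)) * a_n.

Check with a_0 = 1, a_1 = -1 (apply the recurrence for n = 0, 1, 2, 3): a_0 = 1, a_1 = -1, a_2 = 5/2, a_3 = -1/2, a_4 = 5/24, a_5 = 1/40.

a_(n+2) = (-2n + 5) / ((n+1)(n+2)) * a_n; check: a_0 = 1, a_1 = -1, a_2 = 5/2, a_3 = -1/2, a_4 = 5/24, a_5 = 1/40


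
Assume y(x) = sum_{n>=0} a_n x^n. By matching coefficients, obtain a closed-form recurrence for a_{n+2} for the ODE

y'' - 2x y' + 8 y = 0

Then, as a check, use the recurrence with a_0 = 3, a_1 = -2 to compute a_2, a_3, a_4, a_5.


Substitute y = sum_n a_n x^n.
y''(x) has coefficient (n+2)(n+1) a_{n+2} at x^n;
-2 x y'(x) has coefficient -2 n a_n at x^n (shift);
8 y(x) has coefficient 8 a_n at x^n.
Matching x^n: (n+2)(n+1) a_{n+2} + (-2n + 8) a_n = 0.
Thus a_{n+2} = (2n - 8) / ((n+1)(n+2)) * a_n.

Check with a_0 = 3, a_1 = -2 (apply the recurrence for n = 0, 1, 2, 3): a_0 = 3, a_1 = -2, a_2 = -12, a_3 = 2, a_4 = 4, a_5 = -1/5.

a_(n+2) = (2n - 8) / ((n+1)(n+2)) * a_n; check: a_0 = 3, a_1 = -2, a_2 = -12, a_3 = 2, a_4 = 4, a_5 = -1/5


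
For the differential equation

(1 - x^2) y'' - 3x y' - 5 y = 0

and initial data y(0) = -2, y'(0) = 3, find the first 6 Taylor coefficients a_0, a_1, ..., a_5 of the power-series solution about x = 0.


Ansatz: y(x) = sum_{n>=0} a_n x^n, so y'(x) = sum_{n>=1} n a_n x^(n-1) and y''(x) = sum_{n>=2} n(n-1) a_n x^(n-2).
Substitute into P(x) y'' + Q(x) y' + R(x) y = 0 with P(x) = 1 - x^2, Q(x) = -3x, R(x) = -5, and match powers of x.
Initial conditions: a_0 = -2, a_1 = 3.
Setting the coefficient of each power of x to zero and solving order by order (substituting the coefficients already found):
  x^0: 2 a_2 - 5 a_0 = 0  ->  2 a_2 = 5 a_0 = -10  ->  a_2 = -5
  x^1: 6 a_3 - 8 a_1 = 0  ->  6 a_3 = 8 a_1 = 24  ->  a_3 = 4
  x^2: 12 a_4 - 13 a_2 = 0  ->  12 a_4 = 13 a_2 = -65  ->  a_4 = -65/12
  x^3: 20 a_5 - 20 a_3 = 0  ->  20 a_5 = 20 a_3 = 80  ->  a_5 = 4
Truncated series: y(x) = -2 + 3 x - 5 x^2 + 4 x^3 - (65/12) x^4 + 4 x^5 + O(x^6).

a_0 = -2; a_1 = 3; a_2 = -5; a_3 = 4; a_4 = -65/12; a_5 = 4


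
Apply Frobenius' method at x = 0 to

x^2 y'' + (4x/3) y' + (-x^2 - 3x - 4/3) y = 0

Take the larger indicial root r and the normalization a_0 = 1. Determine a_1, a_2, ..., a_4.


Write in Frobenius form y'' + (p(x)/x) y' + (q(x)/x^2) y = 0:
  p(x) = 4/3,  q(x) = -x^2 - 3x - 4/3.
Indicial equation: r(r-1) + (4/3) r + (-4/3) = 0 -> roots r_1 = 1, r_2 = -4/3.
Take r = r_1 = 1. Let y(x) = x^r sum_{n>=0} a_n x^n with a_0 = 1.
Substitute y = x^r sum a_n x^n and match x^{r+n}. The recurrence is
  D(n) a_n - 3 a_{n-1} - 1 a_{n-2} = 0,  where D(n) = (r+n)(r+n-1) + (4/3)(r+n) + (-4/3).
  a_n = [3 a_{n-1} + 1 a_{n-2}] / D(n).
Since the indicial polynomial factors as (r - r_1)(r - r_2), D(n) = (r_1 + n - r_1)(r_1 + n - r_2) = n(n + 7/3).
Evaluating step by step (a_0 = 1):
  n = 1: D(1) = 1(1 + 7/3) = 10/3; numerator = 3(1) = 3; a_1 = (3)/(10/3) = 9/10
  n = 2: D(2) = 2(2 + 7/3) = 26/3; numerator = 3(9/10) + 1(1) = 37/10; a_2 = (37/10)/(26/3) = 111/260
  n = 3: D(3) = 3(3 + 7/3) = 16; numerator = 3(111/260) + 1(9/10) = 567/260; a_3 = (567/260)/(16) = 567/4160
  n = 4: D(4) = 4(4 + 7/3) = 76/3; numerator = 3(567/4160) + 1(111/260) = 3477/4160; a_4 = (3477/4160)/(76/3) = 549/16640

r = 1; a_0 = 1; a_1 = 9/10; a_2 = 111/260; a_3 = 567/4160; a_4 = 549/16640


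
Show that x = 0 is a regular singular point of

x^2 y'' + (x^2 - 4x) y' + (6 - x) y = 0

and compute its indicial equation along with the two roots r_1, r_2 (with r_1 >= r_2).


Divide by x^2 to reach normal form y'' + P_1(x) y' + P_2(x) y = 0 with P_1(x) = 1 - 4/x and P_2(x) = -1/x + 6/x^2.
x = 0 is a singular point because the y'-coefficient 1 - 4/x has a pole at x = 0 and the y-coefficient -1/x + 6/x^2 has a pole at x = 0.
It is a regular singular point because x P_1(x) = p(x) = x - 4 and x^2 P_2(x) = q(x) = 6 - x are polynomials, hence analytic at x = 0.
p(0) = -4,  q(0) = 6.
Indicial equation: r(r-1) + p(0) r + q(0) = 0, i.e. r^2 + (p(0) - 1) r + q(0) = 0, i.e. r^2 - 5 r + 6 = 0.
Discriminant: (-5)^2 - 4(6) = 1, so r = (5 ± 1)/2.
Solving: r_1 = 3, r_2 = 2.

indicial: r^2 - 5 r + 6 = 0; roots r_1 = 3, r_2 = 2


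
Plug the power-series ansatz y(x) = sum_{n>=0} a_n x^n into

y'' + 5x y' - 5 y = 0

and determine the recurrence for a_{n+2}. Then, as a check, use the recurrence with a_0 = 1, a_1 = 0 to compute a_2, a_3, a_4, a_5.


Substitute y = sum_n a_n x^n.
y''(x) has coefficient (n+2)(n+1) a_{n+2} at x^n;
5 x y'(x) has coefficient 5 n a_n at x^n (shift);
-5 y(x) has coefficient -5 a_n at x^n.
Matching x^n: (n+2)(n+1) a_{n+2} + (5n - 5) a_n = 0.
Thus a_{n+2} = (-5n + 5) / ((n+1)(n+2)) * a_n.

Check with a_0 = 1, a_1 = 0 (apply the recurrence for n = 0, 1, 2, 3): a_0 = 1, a_1 = 0, a_2 = 5/2, a_3 = 0, a_4 = -25/24, a_5 = 0.

a_(n+2) = (-5n + 5) / ((n+1)(n+2)) * a_n; check: a_0 = 1, a_1 = 0, a_2 = 5/2, a_3 = 0, a_4 = -25/24, a_5 = 0


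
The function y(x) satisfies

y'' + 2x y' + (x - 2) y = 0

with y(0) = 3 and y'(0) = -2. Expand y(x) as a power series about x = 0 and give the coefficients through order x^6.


Ansatz: y(x) = sum_{n>=0} a_n x^n, so y'(x) = sum_{n>=1} n a_n x^(n-1) and y''(x) = sum_{n>=2} n(n-1) a_n x^(n-2).
Substitute into P(x) y'' + Q(x) y' + R(x) y = 0 with P(x) = 1, Q(x) = 2x, R(x) = x - 2, and match powers of x.
Initial conditions: a_0 = 3, a_1 = -2.
Setting the coefficient of each power of x to zero and solving order by order (substituting the coefficients already found):
  x^0: 2 a_2 - 2 a_0 = 0  ->  2 a_2 = 2 a_0 = 6  ->  a_2 = 3
  x^1: 6 a_3 + a_0 = 0  ->  6 a_3 = -a_0 = -3  ->  a_3 = -1/2
  x^2: 12 a_4 + 2 a_2 + a_1 = 0  ->  12 a_4 = -2 a_2 - a_1 = -4  ->  a_4 = -1/3
  x^3: 20 a_5 + 4 a_3 + a_2 = 0  ->  20 a_5 = -4 a_3 - a_2 = -1  ->  a_5 = -1/20
  x^4: 30 a_6 + 6 a_4 + a_3 = 0  ->  30 a_6 = -6 a_4 - a_3 = 5/2  ->  a_6 = 1/12
Truncated series: y(x) = 3 - 2 x + 3 x^2 - (1/2) x^3 - (1/3) x^4 - (1/20) x^5 + (1/12) x^6 + O(x^7).

a_0 = 3; a_1 = -2; a_2 = 3; a_3 = -1/2; a_4 = -1/3; a_5 = -1/20; a_6 = 1/12


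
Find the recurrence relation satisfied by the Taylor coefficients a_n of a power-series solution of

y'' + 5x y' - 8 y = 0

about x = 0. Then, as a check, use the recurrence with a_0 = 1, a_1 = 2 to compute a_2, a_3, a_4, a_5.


Substitute y = sum_n a_n x^n.
y''(x) has coefficient (n+2)(n+1) a_{n+2} at x^n;
5 x y'(x) has coefficient 5 n a_n at x^n (shift);
-8 y(x) has coefficient -8 a_n at x^n.
Matching x^n: (n+2)(n+1) a_{n+2} + (5n - 8) a_n = 0.
Thus a_{n+2} = (-5n + 8) / ((n+1)(n+2)) * a_n.

Check with a_0 = 1, a_1 = 2 (apply the recurrence for n = 0, 1, 2, 3): a_0 = 1, a_1 = 2, a_2 = 4, a_3 = 1, a_4 = -2/3, a_5 = -7/20.

a_(n+2) = (-5n + 8) / ((n+1)(n+2)) * a_n; check: a_0 = 1, a_1 = 2, a_2 = 4, a_3 = 1, a_4 = -2/3, a_5 = -7/20


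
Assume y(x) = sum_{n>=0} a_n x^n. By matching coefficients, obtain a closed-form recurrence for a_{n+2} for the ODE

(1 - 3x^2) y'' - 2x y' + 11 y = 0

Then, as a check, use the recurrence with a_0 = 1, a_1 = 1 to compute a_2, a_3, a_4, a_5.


Substitute y = sum_n a_n x^n.
(1 - 3 x^2) y'' contributes (n+2)(n+1) a_{n+2} - 3 n(n-1) a_n at x^n.
-2 x y'(x) contributes -2 n a_n at x^n.
11 y(x) contributes 11 a_n at x^n.
Matching x^n: (n+2)(n+1) a_{n+2} + (-3 n(n-1) - 2 n + 11) a_n = 0.
Thus a_{n+2} = (3 n(n-1) + 2 n - 11) / ((n+1)(n+2)) * a_n.

Check with a_0 = 1, a_1 = 1 (apply the recurrence for n = 0, 1, 2, 3): a_0 = 1, a_1 = 1, a_2 = -11/2, a_3 = -3/2, a_4 = 11/24, a_5 = -39/40.

a_(n+2) = (3 n(n-1) + 2 n - 11) / ((n+1)(n+2)) * a_n; check: a_0 = 1, a_1 = 1, a_2 = -11/2, a_3 = -3/2, a_4 = 11/24, a_5 = -39/40


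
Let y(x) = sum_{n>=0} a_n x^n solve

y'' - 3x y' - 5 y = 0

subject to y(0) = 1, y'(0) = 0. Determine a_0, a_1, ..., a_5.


Ansatz: y(x) = sum_{n>=0} a_n x^n, so y'(x) = sum_{n>=1} n a_n x^(n-1) and y''(x) = sum_{n>=2} n(n-1) a_n x^(n-2).
Substitute into P(x) y'' + Q(x) y' + R(x) y = 0 with P(x) = 1, Q(x) = -3x, R(x) = -5, and match powers of x.
Initial conditions: a_0 = 1, a_1 = 0.
Setting the coefficient of each power of x to zero and solving order by order (substituting the coefficients already found):
  x^0: 2 a_2 - 5 a_0 = 0  ->  2 a_2 = 5 a_0 = 5  ->  a_2 = 5/2
  x^1: 6 a_3 - 8 a_1 = 0  ->  6 a_3 = 8 a_1 = 0  ->  a_3 = 0
  x^2: 12 a_4 - 11 a_2 = 0  ->  12 a_4 = 11 a_2 = 55/2  ->  a_4 = 55/24
  x^3: 20 a_5 - 14 a_3 = 0  ->  20 a_5 = 14 a_3 = 0  ->  a_5 = 0
Truncated series: y(x) = 1 + (5/2) x^2 + (55/24) x^4 + O(x^6).

a_0 = 1; a_1 = 0; a_2 = 5/2; a_3 = 0; a_4 = 55/24; a_5 = 0


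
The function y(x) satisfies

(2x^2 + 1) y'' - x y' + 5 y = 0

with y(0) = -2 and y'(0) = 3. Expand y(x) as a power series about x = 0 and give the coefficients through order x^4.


Ansatz: y(x) = sum_{n>=0} a_n x^n, so y'(x) = sum_{n>=1} n a_n x^(n-1) and y''(x) = sum_{n>=2} n(n-1) a_n x^(n-2).
Substitute into P(x) y'' + Q(x) y' + R(x) y = 0 with P(x) = 2x^2 + 1, Q(x) = -x, R(x) = 5, and match powers of x.
Initial conditions: a_0 = -2, a_1 = 3.
Setting the coefficient of each power of x to zero and solving order by order (substituting the coefficients already found):
  x^0: 2 a_2 + 5 a_0 = 0  ->  2 a_2 = -5 a_0 = 10  ->  a_2 = 5
  x^1: 6 a_3 + 4 a_1 = 0  ->  6 a_3 = -4 a_1 = -12  ->  a_3 = -2
  x^2: 12 a_4 + 7 a_2 = 0  ->  12 a_4 = -7 a_2 = -35  ->  a_4 = -35/12
Truncated series: y(x) = -2 + 3 x + 5 x^2 - 2 x^3 - (35/12) x^4 + O(x^5).

a_0 = -2; a_1 = 3; a_2 = 5; a_3 = -2; a_4 = -35/12


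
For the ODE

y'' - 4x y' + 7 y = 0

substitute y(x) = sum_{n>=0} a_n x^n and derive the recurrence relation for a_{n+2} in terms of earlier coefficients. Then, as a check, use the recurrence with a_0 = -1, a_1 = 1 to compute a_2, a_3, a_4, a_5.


Substitute y = sum_n a_n x^n.
y''(x) has coefficient (n+2)(n+1) a_{n+2} at x^n;
-4 x y'(x) has coefficient -4 n a_n at x^n (shift);
7 y(x) has coefficient 7 a_n at x^n.
Matching x^n: (n+2)(n+1) a_{n+2} + (-4n + 7) a_n = 0.
Thus a_{n+2} = (4n - 7) / ((n+1)(n+2)) * a_n.

Check with a_0 = -1, a_1 = 1 (apply the recurrence for n = 0, 1, 2, 3): a_0 = -1, a_1 = 1, a_2 = 7/2, a_3 = -1/2, a_4 = 7/24, a_5 = -1/8.

a_(n+2) = (4n - 7) / ((n+1)(n+2)) * a_n; check: a_0 = -1, a_1 = 1, a_2 = 7/2, a_3 = -1/2, a_4 = 7/24, a_5 = -1/8


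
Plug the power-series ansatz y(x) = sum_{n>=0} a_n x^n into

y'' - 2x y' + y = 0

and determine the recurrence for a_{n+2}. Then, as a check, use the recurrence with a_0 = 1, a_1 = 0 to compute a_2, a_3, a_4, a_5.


Substitute y = sum_n a_n x^n.
y''(x) has coefficient (n+2)(n+1) a_{n+2} at x^n;
-2 x y'(x) has coefficient -2 n a_n at x^n (shift);
y(x) has coefficient 1 a_n at x^n.
Matching x^n: (n+2)(n+1) a_{n+2} + (-2n + 1) a_n = 0.
Thus a_{n+2} = (2n - 1) / ((n+1)(n+2)) * a_n.

Check with a_0 = 1, a_1 = 0 (apply the recurrence for n = 0, 1, 2, 3): a_0 = 1, a_1 = 0, a_2 = -1/2, a_3 = 0, a_4 = -1/8, a_5 = 0.

a_(n+2) = (2n - 1) / ((n+1)(n+2)) * a_n; check: a_0 = 1, a_1 = 0, a_2 = -1/2, a_3 = 0, a_4 = -1/8, a_5 = 0


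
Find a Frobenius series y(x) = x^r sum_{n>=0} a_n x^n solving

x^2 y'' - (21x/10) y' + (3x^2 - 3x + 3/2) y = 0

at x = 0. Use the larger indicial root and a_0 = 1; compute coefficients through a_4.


Write in Frobenius form y'' + (p(x)/x) y' + (q(x)/x^2) y = 0:
  p(x) = -21/10,  q(x) = 3x^2 - 3x + 3/2.
Indicial equation: r(r-1) + (-21/10) r + (3/2) = 0 -> roots r_1 = 5/2, r_2 = 3/5.
Take r = r_1 = 5/2. Let y(x) = x^r sum_{n>=0} a_n x^n with a_0 = 1.
Substitute y = x^r sum a_n x^n and match x^{r+n}. The recurrence is
  D(n) a_n - 3 a_{n-1} + 3 a_{n-2} = 0,  where D(n) = (r+n)(r+n-1) + (-21/10)(r+n) + (3/2).
  a_n = [3 a_{n-1} - 3 a_{n-2}] / D(n).
Since the indicial polynomial factors as (r - r_1)(r - r_2), D(n) = (r_1 + n - r_1)(r_1 + n - r_2) = n(n + 19/10).
Evaluating step by step (a_0 = 1):
  n = 1: D(1) = 1(1 + 19/10) = 29/10; numerator = 3(1) = 3; a_1 = (3)/(29/10) = 30/29
  n = 2: D(2) = 2(2 + 19/10) = 39/5; numerator = 3(30/29) - 3(1) = 3/29; a_2 = (3/29)/(39/5) = 5/377
  n = 3: D(3) = 3(3 + 19/10) = 147/10; numerator = 3(5/377) - 3(30/29) = -1155/377; a_3 = (-1155/377)/(147/10) = -550/2639
  n = 4: D(4) = 4(4 + 19/10) = 118/5; numerator = 3(-550/2639) - 3(5/377) = -135/203; a_4 = (-135/203)/(118/5) = -675/23954

r = 5/2; a_0 = 1; a_1 = 30/29; a_2 = 5/377; a_3 = -550/2639; a_4 = -675/23954


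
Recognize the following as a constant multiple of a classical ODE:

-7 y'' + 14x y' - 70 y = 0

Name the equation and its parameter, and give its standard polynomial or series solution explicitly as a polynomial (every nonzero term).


All three coefficients share the factor -7; dividing through by -7 gives  y'' - 2x y' + 10 y = 0.
This matches the Hermite equation y'' - 2x y' + 2n y = 0 with 2n = 10, so n = 5; the polynomial solution is H_5(x).
With y = sum_k a_k x^k, matching x^k gives (k+2)(k+1) a_{k+2} = 2(k - n) a_k = 2(k - 5) a_k. The right side vanishes at k = 5, so the series with the parity of 5 terminates at degree 5.
Standard normalization: leading coefficient of H_n is 2^n, so a_5 = 2^5 = 32. Work downward with a_k = (k+1)(k+2) a_{k+2} / (2(k - n)):
  a_3 = (4)(5)(32) / (2(3 - 5)) = 640/(-4) = -160
  a_1 = (2)(3)(-160) / (2(1 - 5)) = -960/(-8) = 120
Hence H_5(x) = 32 x^5 - 160 x^3 + 120 x.

H_5(x); series = 32 x^5 - 160 x^3 + 120 x


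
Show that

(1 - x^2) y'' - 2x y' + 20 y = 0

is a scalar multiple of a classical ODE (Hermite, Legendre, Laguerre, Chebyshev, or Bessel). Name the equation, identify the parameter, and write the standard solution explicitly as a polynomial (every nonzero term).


The equation is already in a standard form:  (1 - x^2) y'' - 2x y' + 20 y = 0.
This matches the Legendre equation (1 - x^2) y'' - 2x y' + n(n+1) y = 0 (note the -2x y' term) with n(n+1) = 20, so n = 4; the polynomial solution is P_4(x).
With y = sum_k a_k x^k, matching x^k gives (k+2)(k+1) a_{k+2} = [k(k+1) - n(n+1)] a_k = (k - 4)(k + 5) a_k. The right side vanishes at k = 4, so the series with the parity of 4 terminates at degree 4.
Standard normalization (P_n(1) = 1): leading coefficient (2n)!/(2^n (n!)^2) = 40320/(16*576) = 35/8, so a_4 = 35/8. Work downward with a_k = (k+1)(k+2) a_{k+2} / ((k - 4)(k + 5)):
  a_2 = (3)(4)(35/8) / ((2 - 4)(2 + 5)) = (105/2)/(-14) = -15/4
  a_0 = (1)(2)(-15/4) / ((0 - 4)(0 + 5)) = (-15/2)/(-20) = 3/8
Hence P_4(x) = 35 x^4/8 - 15 x^2/4 + 3/8.

P_4(x); series = 35 x^4/8 - 15 x^2/4 + 3/8


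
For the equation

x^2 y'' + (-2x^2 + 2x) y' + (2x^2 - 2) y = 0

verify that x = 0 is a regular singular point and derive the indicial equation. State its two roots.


Divide by x^2 to reach normal form y'' + P_1(x) y' + P_2(x) y = 0 with P_1(x) = -2 + 2/x and P_2(x) = 2 - 2/x^2.
x = 0 is a singular point because the y'-coefficient -2 + 2/x has a pole at x = 0 and the y-coefficient 2 - 2/x^2 has a pole at x = 0.
It is a regular singular point because x P_1(x) = p(x) = 2 - 2x and x^2 P_2(x) = q(x) = 2x^2 - 2 are polynomials, hence analytic at x = 0.
p(0) = 2,  q(0) = -2.
Indicial equation: r(r-1) + p(0) r + q(0) = 0, i.e. r^2 + (p(0) - 1) r + q(0) = 0, i.e. r^2 + 1 r - 2 = 0.
Discriminant: (1)^2 - 4(-2) = 9, so r = (-1 ± 3)/2.
Solving: r_1 = 1, r_2 = -2.

indicial: r^2 + 1 r - 2 = 0; roots r_1 = 1, r_2 = -2


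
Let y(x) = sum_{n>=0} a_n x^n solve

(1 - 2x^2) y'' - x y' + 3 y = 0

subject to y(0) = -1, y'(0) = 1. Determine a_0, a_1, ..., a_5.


Ansatz: y(x) = sum_{n>=0} a_n x^n, so y'(x) = sum_{n>=1} n a_n x^(n-1) and y''(x) = sum_{n>=2} n(n-1) a_n x^(n-2).
Substitute into P(x) y'' + Q(x) y' + R(x) y = 0 with P(x) = 1 - 2x^2, Q(x) = -x, R(x) = 3, and match powers of x.
Initial conditions: a_0 = -1, a_1 = 1.
Setting the coefficient of each power of x to zero and solving order by order (substituting the coefficients already found):
  x^0: 2 a_2 + 3 a_0 = 0  ->  2 a_2 = -3 a_0 = 3  ->  a_2 = 3/2
  x^1: 6 a_3 + 2 a_1 = 0  ->  6 a_3 = -2 a_1 = -2  ->  a_3 = -1/3
  x^2: 12 a_4 - 3 a_2 = 0  ->  12 a_4 = 3 a_2 = 9/2  ->  a_4 = 3/8
  x^3: 20 a_5 - 12 a_3 = 0  ->  20 a_5 = 12 a_3 = -4  ->  a_5 = -1/5
Truncated series: y(x) = -1 + x + (3/2) x^2 - (1/3) x^3 + (3/8) x^4 - (1/5) x^5 + O(x^6).

a_0 = -1; a_1 = 1; a_2 = 3/2; a_3 = -1/3; a_4 = 3/8; a_5 = -1/5


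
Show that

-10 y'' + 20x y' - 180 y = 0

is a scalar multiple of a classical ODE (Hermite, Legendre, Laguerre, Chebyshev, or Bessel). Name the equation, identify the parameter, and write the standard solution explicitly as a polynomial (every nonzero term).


All three coefficients share the factor -10; dividing through by -10 gives  y'' - 2x y' + 18 y = 0.
This matches the Hermite equation y'' - 2x y' + 2n y = 0 with 2n = 18, so n = 9; the polynomial solution is H_9(x).
With y = sum_k a_k x^k, matching x^k gives (k+2)(k+1) a_{k+2} = 2(k - n) a_k = 2(k - 9) a_k. The right side vanishes at k = 9, so the series with the parity of 9 terminates at degree 9.
Standard normalization: leading coefficient of H_n is 2^n, so a_9 = 2^9 = 512. Work downward with a_k = (k+1)(k+2) a_{k+2} / (2(k - n)):
  a_7 = (8)(9)(512) / (2(7 - 9)) = 36864/(-4) = -9216
  a_5 = (6)(7)(-9216) / (2(5 - 9)) = -387072/(-8) = 48384
  a_3 = (4)(5)(48384) / (2(3 - 9)) = 967680/(-12) = -80640
  a_1 = (2)(3)(-80640) / (2(1 - 9)) = -483840/(-16) = 30240
Hence H_9(x) = 512 x^9 - 9216 x^7 + 48384 x^5 - 80640 x^3 + 30240 x.

H_9(x); series = 512 x^9 - 9216 x^7 + 48384 x^5 - 80640 x^3 + 30240 x


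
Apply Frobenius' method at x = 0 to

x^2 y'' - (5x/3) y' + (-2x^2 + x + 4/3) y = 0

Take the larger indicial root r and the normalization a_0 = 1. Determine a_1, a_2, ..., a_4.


Write in Frobenius form y'' + (p(x)/x) y' + (q(x)/x^2) y = 0:
  p(x) = -5/3,  q(x) = -2x^2 + x + 4/3.
Indicial equation: r(r-1) + (-5/3) r + (4/3) = 0 -> roots r_1 = 2, r_2 = 2/3.
Take r = r_1 = 2. Let y(x) = x^r sum_{n>=0} a_n x^n with a_0 = 1.
Substitute y = x^r sum a_n x^n and match x^{r+n}. The recurrence is
  D(n) a_n + 1 a_{n-1} - 2 a_{n-2} = 0,  where D(n) = (r+n)(r+n-1) + (-5/3)(r+n) + (4/3).
  a_n = [-1 a_{n-1} + 2 a_{n-2}] / D(n).
Since the indicial polynomial factors as (r - r_1)(r - r_2), D(n) = (r_1 + n - r_1)(r_1 + n - r_2) = n(n + 4/3).
Evaluating step by step (a_0 = 1):
  n = 1: D(1) = 1(1 + 4/3) = 7/3; numerator = -1(1) = -1; a_1 = (-1)/(7/3) = -3/7
  n = 2: D(2) = 2(2 + 4/3) = 20/3; numerator = -1(-3/7) + 2(1) = 17/7; a_2 = (17/7)/(20/3) = 51/140
  n = 3: D(3) = 3(3 + 4/3) = 13; numerator = -1(51/140) + 2(-3/7) = -171/140; a_3 = (-171/140)/(13) = -171/1820
  n = 4: D(4) = 4(4 + 4/3) = 64/3; numerator = -1(-171/1820) + 2(51/140) = 1497/1820; a_4 = (1497/1820)/(64/3) = 4491/116480

r = 2; a_0 = 1; a_1 = -3/7; a_2 = 51/140; a_3 = -171/1820; a_4 = 4491/116480


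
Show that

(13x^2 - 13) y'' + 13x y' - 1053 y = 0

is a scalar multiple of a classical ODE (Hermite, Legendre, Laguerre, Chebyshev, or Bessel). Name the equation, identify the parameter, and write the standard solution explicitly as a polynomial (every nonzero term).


All three coefficients share the factor -13; dividing through by -13 gives  (1 - x^2) y'' - x y' + 81 y = 0.
This matches the Chebyshev equation (1 - x^2) y'' - x y' + n^2 y = 0 (note the -x y' term, not -2x y') with n^2 = 81, so n = 9; the polynomial solution is T_9(x).
With y = sum_k a_k x^k, matching x^k gives (k+2)(k+1) a_{k+2} = (k^2 - n^2) a_k = (k - 9)(k + 9) a_k. The right side vanishes at k = 9, so the series with the parity of 9 terminates at degree 9.
Standard normalization: leading coefficient of T_n is 2^(n-1), so a_9 = 2^8 = 256. Work downward with a_k = (k+1)(k+2) a_{k+2} / ((k - 9)(k + 9)):
  a_7 = (8)(9)(256) / ((7 - 9)(7 + 9)) = 18432/(-32) = -576
  a_5 = (6)(7)(-576) / ((5 - 9)(5 + 9)) = -24192/(-56) = 432
  a_3 = (4)(5)(432) / ((3 - 9)(3 + 9)) = 8640/(-72) = -120
  a_1 = (2)(3)(-120) / ((1 - 9)(1 + 9)) = -720/(-80) = 9
Hence T_9(x) = 256 x^9 - 576 x^7 + 432 x^5 - 120 x^3 + 9 x.

T_9(x); series = 256 x^9 - 576 x^7 + 432 x^5 - 120 x^3 + 9 x


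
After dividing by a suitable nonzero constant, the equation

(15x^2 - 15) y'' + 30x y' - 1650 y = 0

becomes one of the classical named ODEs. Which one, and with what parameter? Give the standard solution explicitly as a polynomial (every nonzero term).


All three coefficients share the factor -15; dividing through by -15 gives  (1 - x^2) y'' - 2x y' + 110 y = 0.
This matches the Legendre equation (1 - x^2) y'' - 2x y' + n(n+1) y = 0 (note the -2x y' term) with n(n+1) = 110, so n = 10; the polynomial solution is P_10(x).
With y = sum_k a_k x^k, matching x^k gives (k+2)(k+1) a_{k+2} = [k(k+1) - n(n+1)] a_k = (k - 10)(k + 11) a_k. The right side vanishes at k = 10, so the series with the parity of 10 terminates at degree 10.
Standard normalization (P_n(1) = 1): leading coefficient (2n)!/(2^n (n!)^2) = 2432902008176640000/(1024*13168189440000) = 46189/256, so a_10 = 46189/256. Work downward with a_k = (k+1)(k+2) a_{k+2} / ((k - 10)(k + 11)):
  a_8 = (9)(10)(46189/256) / ((8 - 10)(8 + 11)) = (2078505/128)/(-38) = -109395/256
  a_6 = (7)(8)(-109395/256) / ((6 - 10)(6 + 11)) = (-765765/32)/(-68) = 45045/128
  a_4 = (5)(6)(45045/128) / ((4 - 10)(4 + 11)) = (675675/64)/(-90) = -15015/128
  a_2 = (3)(4)(-15015/128) / ((2 - 10)(2 + 11)) = (-45045/32)/(-104) = 3465/256
  a_0 = (1)(2)(3465/256) / ((0 - 10)(0 + 11)) = (3465/128)/(-110) = -63/256
Hence P_10(x) = 46189 x^10/256 - 109395 x^8/256 + 45045 x^6/128 - 15015 x^4/128 + 3465 x^2/256 - 63/256.

P_10(x); series = 46189 x^10/256 - 109395 x^8/256 + 45045 x^6/128 - 15015 x^4/128 + 3465 x^2/256 - 63/256


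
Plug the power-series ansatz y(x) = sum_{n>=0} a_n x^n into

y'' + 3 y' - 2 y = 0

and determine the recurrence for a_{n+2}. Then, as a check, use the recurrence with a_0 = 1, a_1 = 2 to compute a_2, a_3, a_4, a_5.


Substitute y = sum_n a_n x^n.
y''(x) has coefficient (n+2)(n+1) a_{n+2} at x^n;
3 y'(x) has coefficient 3 (n+1) a_{n+1} at x^n;
-2 y(x) has coefficient -2 a_n at x^n.
Matching x^n: (n+2)(n+1) a_{n+2} + 3 (n+1) a_{n+1} - 2 a_n = 0.
Thus a_{n+2} = [-3 (n+1) a_{n+1} + 2 a_n] / ((n+1)(n+2)).

Check with a_0 = 1, a_1 = 2 (apply the recurrence for n = 0, 1, 2, 3): a_0 = 1, a_1 = 2, a_2 = -2, a_3 = 8/3, a_4 = -7/3, a_5 = 5/3.

a_(n+2) = [-3 (n+1) a_(n+1) + 2 a_n] / ((n+1)(n+2)); check: a_0 = 1, a_1 = 2, a_2 = -2, a_3 = 8/3, a_4 = -7/3, a_5 = 5/3


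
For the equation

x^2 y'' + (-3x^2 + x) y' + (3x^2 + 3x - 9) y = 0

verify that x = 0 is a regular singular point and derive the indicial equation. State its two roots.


Divide by x^2 to reach normal form y'' + P_1(x) y' + P_2(x) y = 0 with P_1(x) = -3 + 1/x and P_2(x) = 3 + 3/x - 9/x^2.
x = 0 is a singular point because the y'-coefficient -3 + 1/x has a pole at x = 0 and the y-coefficient 3 + 3/x - 9/x^2 has a pole at x = 0.
It is a regular singular point because x P_1(x) = p(x) = 1 - 3x and x^2 P_2(x) = q(x) = 3x^2 + 3x - 9 are polynomials, hence analytic at x = 0.
p(0) = 1,  q(0) = -9.
Indicial equation: r(r-1) + p(0) r + q(0) = 0, i.e. r^2 + (p(0) - 1) r + q(0) = 0, i.e. r^2 - 9 = 0.
Discriminant: (0)^2 - 4(-9) = 36, so r = (0 ± 6)/2.
Solving: r_1 = 3, r_2 = -3.

indicial: r^2 - 9 = 0; roots r_1 = 3, r_2 = -3


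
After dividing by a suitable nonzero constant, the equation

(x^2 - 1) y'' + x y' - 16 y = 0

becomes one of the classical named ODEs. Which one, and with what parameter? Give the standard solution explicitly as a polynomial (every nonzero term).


All three coefficients share the factor -1; dividing through by -1 gives  (1 - x^2) y'' - x y' + 16 y = 0.
This matches the Chebyshev equation (1 - x^2) y'' - x y' + n^2 y = 0 (note the -x y' term, not -2x y') with n^2 = 16, so n = 4; the polynomial solution is T_4(x).
With y = sum_k a_k x^k, matching x^k gives (k+2)(k+1) a_{k+2} = (k^2 - n^2) a_k = (k - 4)(k + 4) a_k. The right side vanishes at k = 4, so the series with the parity of 4 terminates at degree 4.
Standard normalization: leading coefficient of T_n is 2^(n-1), so a_4 = 2^3 = 8. Work downward with a_k = (k+1)(k+2) a_{k+2} / ((k - 4)(k + 4)):
  a_2 = (3)(4)(8) / ((2 - 4)(2 + 4)) = 96/(-12) = -8
  a_0 = (1)(2)(-8) / ((0 - 4)(0 + 4)) = -16/(-16) = 1
Hence T_4(x) = 8 x^4 - 8 x^2 + 1.

T_4(x); series = 8 x^4 - 8 x^2 + 1


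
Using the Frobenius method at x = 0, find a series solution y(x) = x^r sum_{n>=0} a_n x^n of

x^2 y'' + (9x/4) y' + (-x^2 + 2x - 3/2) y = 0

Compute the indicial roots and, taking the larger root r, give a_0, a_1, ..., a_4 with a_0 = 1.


Write in Frobenius form y'' + (p(x)/x) y' + (q(x)/x^2) y = 0:
  p(x) = 9/4,  q(x) = -x^2 + 2x - 3/2.
Indicial equation: r(r-1) + (9/4) r + (-3/2) = 0 -> roots r_1 = 3/4, r_2 = -2.
Take r = r_1 = 3/4. Let y(x) = x^r sum_{n>=0} a_n x^n with a_0 = 1.
Substitute y = x^r sum a_n x^n and match x^{r+n}. The recurrence is
  D(n) a_n + 2 a_{n-1} - 1 a_{n-2} = 0,  where D(n) = (r+n)(r+n-1) + (9/4)(r+n) + (-3/2).
  a_n = [-2 a_{n-1} + 1 a_{n-2}] / D(n).
Since the indicial polynomial factors as (r - r_1)(r - r_2), D(n) = (r_1 + n - r_1)(r_1 + n - r_2) = n(n + 11/4).
Evaluating step by step (a_0 = 1):
  n = 1: D(1) = 1(1 + 11/4) = 15/4; numerator = -2(1) = -2; a_1 = (-2)/(15/4) = -8/15
  n = 2: D(2) = 2(2 + 11/4) = 19/2; numerator = -2(-8/15) + 1(1) = 31/15; a_2 = (31/15)/(19/2) = 62/285
  n = 3: D(3) = 3(3 + 11/4) = 69/4; numerator = -2(62/285) + 1(-8/15) = -92/95; a_3 = (-92/95)/(69/4) = -16/285
  n = 4: D(4) = 4(4 + 11/4) = 27; numerator = -2(-16/285) + 1(62/285) = 94/285; a_4 = (94/285)/(27) = 94/7695

r = 3/4; a_0 = 1; a_1 = -8/15; a_2 = 62/285; a_3 = -16/285; a_4 = 94/7695
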